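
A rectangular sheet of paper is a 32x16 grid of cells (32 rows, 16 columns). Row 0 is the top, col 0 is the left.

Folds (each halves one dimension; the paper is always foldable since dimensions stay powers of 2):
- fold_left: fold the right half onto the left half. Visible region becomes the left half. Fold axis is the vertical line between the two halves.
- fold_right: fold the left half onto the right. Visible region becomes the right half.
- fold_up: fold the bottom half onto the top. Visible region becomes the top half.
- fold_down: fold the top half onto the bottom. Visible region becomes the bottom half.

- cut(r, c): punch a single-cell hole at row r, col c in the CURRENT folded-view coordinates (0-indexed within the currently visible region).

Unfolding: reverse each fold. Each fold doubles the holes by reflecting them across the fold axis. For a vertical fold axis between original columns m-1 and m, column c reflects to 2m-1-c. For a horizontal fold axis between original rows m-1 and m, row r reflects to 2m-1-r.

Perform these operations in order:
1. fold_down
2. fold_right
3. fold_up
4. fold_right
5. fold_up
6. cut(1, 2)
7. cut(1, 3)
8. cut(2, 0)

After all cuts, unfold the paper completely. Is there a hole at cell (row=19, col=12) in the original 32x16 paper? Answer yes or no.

Op 1 fold_down: fold axis h@16; visible region now rows[16,32) x cols[0,16) = 16x16
Op 2 fold_right: fold axis v@8; visible region now rows[16,32) x cols[8,16) = 16x8
Op 3 fold_up: fold axis h@24; visible region now rows[16,24) x cols[8,16) = 8x8
Op 4 fold_right: fold axis v@12; visible region now rows[16,24) x cols[12,16) = 8x4
Op 5 fold_up: fold axis h@20; visible region now rows[16,20) x cols[12,16) = 4x4
Op 6 cut(1, 2): punch at orig (17,14); cuts so far [(17, 14)]; region rows[16,20) x cols[12,16) = 4x4
Op 7 cut(1, 3): punch at orig (17,15); cuts so far [(17, 14), (17, 15)]; region rows[16,20) x cols[12,16) = 4x4
Op 8 cut(2, 0): punch at orig (18,12); cuts so far [(17, 14), (17, 15), (18, 12)]; region rows[16,20) x cols[12,16) = 4x4
Unfold 1 (reflect across h@20): 6 holes -> [(17, 14), (17, 15), (18, 12), (21, 12), (22, 14), (22, 15)]
Unfold 2 (reflect across v@12): 12 holes -> [(17, 8), (17, 9), (17, 14), (17, 15), (18, 11), (18, 12), (21, 11), (21, 12), (22, 8), (22, 9), (22, 14), (22, 15)]
Unfold 3 (reflect across h@24): 24 holes -> [(17, 8), (17, 9), (17, 14), (17, 15), (18, 11), (18, 12), (21, 11), (21, 12), (22, 8), (22, 9), (22, 14), (22, 15), (25, 8), (25, 9), (25, 14), (25, 15), (26, 11), (26, 12), (29, 11), (29, 12), (30, 8), (30, 9), (30, 14), (30, 15)]
Unfold 4 (reflect across v@8): 48 holes -> [(17, 0), (17, 1), (17, 6), (17, 7), (17, 8), (17, 9), (17, 14), (17, 15), (18, 3), (18, 4), (18, 11), (18, 12), (21, 3), (21, 4), (21, 11), (21, 12), (22, 0), (22, 1), (22, 6), (22, 7), (22, 8), (22, 9), (22, 14), (22, 15), (25, 0), (25, 1), (25, 6), (25, 7), (25, 8), (25, 9), (25, 14), (25, 15), (26, 3), (26, 4), (26, 11), (26, 12), (29, 3), (29, 4), (29, 11), (29, 12), (30, 0), (30, 1), (30, 6), (30, 7), (30, 8), (30, 9), (30, 14), (30, 15)]
Unfold 5 (reflect across h@16): 96 holes -> [(1, 0), (1, 1), (1, 6), (1, 7), (1, 8), (1, 9), (1, 14), (1, 15), (2, 3), (2, 4), (2, 11), (2, 12), (5, 3), (5, 4), (5, 11), (5, 12), (6, 0), (6, 1), (6, 6), (6, 7), (6, 8), (6, 9), (6, 14), (6, 15), (9, 0), (9, 1), (9, 6), (9, 7), (9, 8), (9, 9), (9, 14), (9, 15), (10, 3), (10, 4), (10, 11), (10, 12), (13, 3), (13, 4), (13, 11), (13, 12), (14, 0), (14, 1), (14, 6), (14, 7), (14, 8), (14, 9), (14, 14), (14, 15), (17, 0), (17, 1), (17, 6), (17, 7), (17, 8), (17, 9), (17, 14), (17, 15), (18, 3), (18, 4), (18, 11), (18, 12), (21, 3), (21, 4), (21, 11), (21, 12), (22, 0), (22, 1), (22, 6), (22, 7), (22, 8), (22, 9), (22, 14), (22, 15), (25, 0), (25, 1), (25, 6), (25, 7), (25, 8), (25, 9), (25, 14), (25, 15), (26, 3), (26, 4), (26, 11), (26, 12), (29, 3), (29, 4), (29, 11), (29, 12), (30, 0), (30, 1), (30, 6), (30, 7), (30, 8), (30, 9), (30, 14), (30, 15)]
Holes: [(1, 0), (1, 1), (1, 6), (1, 7), (1, 8), (1, 9), (1, 14), (1, 15), (2, 3), (2, 4), (2, 11), (2, 12), (5, 3), (5, 4), (5, 11), (5, 12), (6, 0), (6, 1), (6, 6), (6, 7), (6, 8), (6, 9), (6, 14), (6, 15), (9, 0), (9, 1), (9, 6), (9, 7), (9, 8), (9, 9), (9, 14), (9, 15), (10, 3), (10, 4), (10, 11), (10, 12), (13, 3), (13, 4), (13, 11), (13, 12), (14, 0), (14, 1), (14, 6), (14, 7), (14, 8), (14, 9), (14, 14), (14, 15), (17, 0), (17, 1), (17, 6), (17, 7), (17, 8), (17, 9), (17, 14), (17, 15), (18, 3), (18, 4), (18, 11), (18, 12), (21, 3), (21, 4), (21, 11), (21, 12), (22, 0), (22, 1), (22, 6), (22, 7), (22, 8), (22, 9), (22, 14), (22, 15), (25, 0), (25, 1), (25, 6), (25, 7), (25, 8), (25, 9), (25, 14), (25, 15), (26, 3), (26, 4), (26, 11), (26, 12), (29, 3), (29, 4), (29, 11), (29, 12), (30, 0), (30, 1), (30, 6), (30, 7), (30, 8), (30, 9), (30, 14), (30, 15)]

Answer: no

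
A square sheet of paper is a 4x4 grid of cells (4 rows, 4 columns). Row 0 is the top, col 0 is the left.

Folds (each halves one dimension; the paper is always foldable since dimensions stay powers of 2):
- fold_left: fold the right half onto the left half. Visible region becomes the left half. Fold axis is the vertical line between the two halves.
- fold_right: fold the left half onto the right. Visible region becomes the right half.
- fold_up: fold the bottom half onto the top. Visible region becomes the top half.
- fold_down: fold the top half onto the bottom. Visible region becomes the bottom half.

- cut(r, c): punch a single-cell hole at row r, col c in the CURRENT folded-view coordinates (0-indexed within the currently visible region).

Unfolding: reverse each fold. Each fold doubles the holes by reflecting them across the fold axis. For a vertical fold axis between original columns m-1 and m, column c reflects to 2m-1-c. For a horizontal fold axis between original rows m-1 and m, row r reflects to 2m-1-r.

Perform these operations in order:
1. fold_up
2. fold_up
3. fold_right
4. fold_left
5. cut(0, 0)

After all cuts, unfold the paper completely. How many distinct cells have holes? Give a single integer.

Answer: 16

Derivation:
Op 1 fold_up: fold axis h@2; visible region now rows[0,2) x cols[0,4) = 2x4
Op 2 fold_up: fold axis h@1; visible region now rows[0,1) x cols[0,4) = 1x4
Op 3 fold_right: fold axis v@2; visible region now rows[0,1) x cols[2,4) = 1x2
Op 4 fold_left: fold axis v@3; visible region now rows[0,1) x cols[2,3) = 1x1
Op 5 cut(0, 0): punch at orig (0,2); cuts so far [(0, 2)]; region rows[0,1) x cols[2,3) = 1x1
Unfold 1 (reflect across v@3): 2 holes -> [(0, 2), (0, 3)]
Unfold 2 (reflect across v@2): 4 holes -> [(0, 0), (0, 1), (0, 2), (0, 3)]
Unfold 3 (reflect across h@1): 8 holes -> [(0, 0), (0, 1), (0, 2), (0, 3), (1, 0), (1, 1), (1, 2), (1, 3)]
Unfold 4 (reflect across h@2): 16 holes -> [(0, 0), (0, 1), (0, 2), (0, 3), (1, 0), (1, 1), (1, 2), (1, 3), (2, 0), (2, 1), (2, 2), (2, 3), (3, 0), (3, 1), (3, 2), (3, 3)]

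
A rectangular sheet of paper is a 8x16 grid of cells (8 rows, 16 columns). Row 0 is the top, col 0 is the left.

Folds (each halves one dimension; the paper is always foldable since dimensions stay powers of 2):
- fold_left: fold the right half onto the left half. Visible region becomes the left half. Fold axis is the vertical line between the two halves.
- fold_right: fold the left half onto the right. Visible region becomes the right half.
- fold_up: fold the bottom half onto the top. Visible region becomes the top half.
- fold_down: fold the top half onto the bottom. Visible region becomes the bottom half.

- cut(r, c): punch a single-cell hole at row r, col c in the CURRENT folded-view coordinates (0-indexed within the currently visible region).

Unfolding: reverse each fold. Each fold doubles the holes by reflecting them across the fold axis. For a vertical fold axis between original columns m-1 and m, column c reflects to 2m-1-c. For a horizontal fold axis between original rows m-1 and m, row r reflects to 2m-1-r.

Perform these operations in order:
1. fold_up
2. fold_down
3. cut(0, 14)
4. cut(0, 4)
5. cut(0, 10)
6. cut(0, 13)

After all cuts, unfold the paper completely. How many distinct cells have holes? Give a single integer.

Op 1 fold_up: fold axis h@4; visible region now rows[0,4) x cols[0,16) = 4x16
Op 2 fold_down: fold axis h@2; visible region now rows[2,4) x cols[0,16) = 2x16
Op 3 cut(0, 14): punch at orig (2,14); cuts so far [(2, 14)]; region rows[2,4) x cols[0,16) = 2x16
Op 4 cut(0, 4): punch at orig (2,4); cuts so far [(2, 4), (2, 14)]; region rows[2,4) x cols[0,16) = 2x16
Op 5 cut(0, 10): punch at orig (2,10); cuts so far [(2, 4), (2, 10), (2, 14)]; region rows[2,4) x cols[0,16) = 2x16
Op 6 cut(0, 13): punch at orig (2,13); cuts so far [(2, 4), (2, 10), (2, 13), (2, 14)]; region rows[2,4) x cols[0,16) = 2x16
Unfold 1 (reflect across h@2): 8 holes -> [(1, 4), (1, 10), (1, 13), (1, 14), (2, 4), (2, 10), (2, 13), (2, 14)]
Unfold 2 (reflect across h@4): 16 holes -> [(1, 4), (1, 10), (1, 13), (1, 14), (2, 4), (2, 10), (2, 13), (2, 14), (5, 4), (5, 10), (5, 13), (5, 14), (6, 4), (6, 10), (6, 13), (6, 14)]

Answer: 16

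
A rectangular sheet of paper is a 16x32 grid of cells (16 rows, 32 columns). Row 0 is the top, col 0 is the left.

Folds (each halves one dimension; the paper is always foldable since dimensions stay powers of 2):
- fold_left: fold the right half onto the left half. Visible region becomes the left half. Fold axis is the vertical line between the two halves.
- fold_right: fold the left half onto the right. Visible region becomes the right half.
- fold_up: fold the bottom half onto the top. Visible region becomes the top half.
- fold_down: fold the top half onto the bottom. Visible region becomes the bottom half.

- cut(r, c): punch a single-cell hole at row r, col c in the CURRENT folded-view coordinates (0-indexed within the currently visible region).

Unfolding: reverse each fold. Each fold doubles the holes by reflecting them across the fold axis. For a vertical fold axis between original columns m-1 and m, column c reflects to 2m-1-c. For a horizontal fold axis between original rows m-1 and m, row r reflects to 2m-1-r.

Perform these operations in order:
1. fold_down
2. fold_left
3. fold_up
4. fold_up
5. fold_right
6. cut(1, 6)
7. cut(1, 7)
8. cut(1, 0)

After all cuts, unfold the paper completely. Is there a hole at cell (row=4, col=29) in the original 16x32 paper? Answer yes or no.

Answer: no

Derivation:
Op 1 fold_down: fold axis h@8; visible region now rows[8,16) x cols[0,32) = 8x32
Op 2 fold_left: fold axis v@16; visible region now rows[8,16) x cols[0,16) = 8x16
Op 3 fold_up: fold axis h@12; visible region now rows[8,12) x cols[0,16) = 4x16
Op 4 fold_up: fold axis h@10; visible region now rows[8,10) x cols[0,16) = 2x16
Op 5 fold_right: fold axis v@8; visible region now rows[8,10) x cols[8,16) = 2x8
Op 6 cut(1, 6): punch at orig (9,14); cuts so far [(9, 14)]; region rows[8,10) x cols[8,16) = 2x8
Op 7 cut(1, 7): punch at orig (9,15); cuts so far [(9, 14), (9, 15)]; region rows[8,10) x cols[8,16) = 2x8
Op 8 cut(1, 0): punch at orig (9,8); cuts so far [(9, 8), (9, 14), (9, 15)]; region rows[8,10) x cols[8,16) = 2x8
Unfold 1 (reflect across v@8): 6 holes -> [(9, 0), (9, 1), (9, 7), (9, 8), (9, 14), (9, 15)]
Unfold 2 (reflect across h@10): 12 holes -> [(9, 0), (9, 1), (9, 7), (9, 8), (9, 14), (9, 15), (10, 0), (10, 1), (10, 7), (10, 8), (10, 14), (10, 15)]
Unfold 3 (reflect across h@12): 24 holes -> [(9, 0), (9, 1), (9, 7), (9, 8), (9, 14), (9, 15), (10, 0), (10, 1), (10, 7), (10, 8), (10, 14), (10, 15), (13, 0), (13, 1), (13, 7), (13, 8), (13, 14), (13, 15), (14, 0), (14, 1), (14, 7), (14, 8), (14, 14), (14, 15)]
Unfold 4 (reflect across v@16): 48 holes -> [(9, 0), (9, 1), (9, 7), (9, 8), (9, 14), (9, 15), (9, 16), (9, 17), (9, 23), (9, 24), (9, 30), (9, 31), (10, 0), (10, 1), (10, 7), (10, 8), (10, 14), (10, 15), (10, 16), (10, 17), (10, 23), (10, 24), (10, 30), (10, 31), (13, 0), (13, 1), (13, 7), (13, 8), (13, 14), (13, 15), (13, 16), (13, 17), (13, 23), (13, 24), (13, 30), (13, 31), (14, 0), (14, 1), (14, 7), (14, 8), (14, 14), (14, 15), (14, 16), (14, 17), (14, 23), (14, 24), (14, 30), (14, 31)]
Unfold 5 (reflect across h@8): 96 holes -> [(1, 0), (1, 1), (1, 7), (1, 8), (1, 14), (1, 15), (1, 16), (1, 17), (1, 23), (1, 24), (1, 30), (1, 31), (2, 0), (2, 1), (2, 7), (2, 8), (2, 14), (2, 15), (2, 16), (2, 17), (2, 23), (2, 24), (2, 30), (2, 31), (5, 0), (5, 1), (5, 7), (5, 8), (5, 14), (5, 15), (5, 16), (5, 17), (5, 23), (5, 24), (5, 30), (5, 31), (6, 0), (6, 1), (6, 7), (6, 8), (6, 14), (6, 15), (6, 16), (6, 17), (6, 23), (6, 24), (6, 30), (6, 31), (9, 0), (9, 1), (9, 7), (9, 8), (9, 14), (9, 15), (9, 16), (9, 17), (9, 23), (9, 24), (9, 30), (9, 31), (10, 0), (10, 1), (10, 7), (10, 8), (10, 14), (10, 15), (10, 16), (10, 17), (10, 23), (10, 24), (10, 30), (10, 31), (13, 0), (13, 1), (13, 7), (13, 8), (13, 14), (13, 15), (13, 16), (13, 17), (13, 23), (13, 24), (13, 30), (13, 31), (14, 0), (14, 1), (14, 7), (14, 8), (14, 14), (14, 15), (14, 16), (14, 17), (14, 23), (14, 24), (14, 30), (14, 31)]
Holes: [(1, 0), (1, 1), (1, 7), (1, 8), (1, 14), (1, 15), (1, 16), (1, 17), (1, 23), (1, 24), (1, 30), (1, 31), (2, 0), (2, 1), (2, 7), (2, 8), (2, 14), (2, 15), (2, 16), (2, 17), (2, 23), (2, 24), (2, 30), (2, 31), (5, 0), (5, 1), (5, 7), (5, 8), (5, 14), (5, 15), (5, 16), (5, 17), (5, 23), (5, 24), (5, 30), (5, 31), (6, 0), (6, 1), (6, 7), (6, 8), (6, 14), (6, 15), (6, 16), (6, 17), (6, 23), (6, 24), (6, 30), (6, 31), (9, 0), (9, 1), (9, 7), (9, 8), (9, 14), (9, 15), (9, 16), (9, 17), (9, 23), (9, 24), (9, 30), (9, 31), (10, 0), (10, 1), (10, 7), (10, 8), (10, 14), (10, 15), (10, 16), (10, 17), (10, 23), (10, 24), (10, 30), (10, 31), (13, 0), (13, 1), (13, 7), (13, 8), (13, 14), (13, 15), (13, 16), (13, 17), (13, 23), (13, 24), (13, 30), (13, 31), (14, 0), (14, 1), (14, 7), (14, 8), (14, 14), (14, 15), (14, 16), (14, 17), (14, 23), (14, 24), (14, 30), (14, 31)]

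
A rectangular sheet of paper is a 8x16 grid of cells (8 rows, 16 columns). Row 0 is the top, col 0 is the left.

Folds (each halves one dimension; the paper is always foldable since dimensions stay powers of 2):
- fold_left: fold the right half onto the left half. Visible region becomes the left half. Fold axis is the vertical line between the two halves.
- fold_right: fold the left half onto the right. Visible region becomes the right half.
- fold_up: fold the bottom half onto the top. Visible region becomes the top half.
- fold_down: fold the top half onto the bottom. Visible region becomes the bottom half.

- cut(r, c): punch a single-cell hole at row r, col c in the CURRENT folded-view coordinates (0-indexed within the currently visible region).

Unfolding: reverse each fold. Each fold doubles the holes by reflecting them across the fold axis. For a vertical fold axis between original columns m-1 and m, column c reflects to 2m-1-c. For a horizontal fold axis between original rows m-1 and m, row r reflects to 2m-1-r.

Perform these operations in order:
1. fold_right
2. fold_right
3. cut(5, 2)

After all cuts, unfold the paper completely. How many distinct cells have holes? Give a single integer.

Op 1 fold_right: fold axis v@8; visible region now rows[0,8) x cols[8,16) = 8x8
Op 2 fold_right: fold axis v@12; visible region now rows[0,8) x cols[12,16) = 8x4
Op 3 cut(5, 2): punch at orig (5,14); cuts so far [(5, 14)]; region rows[0,8) x cols[12,16) = 8x4
Unfold 1 (reflect across v@12): 2 holes -> [(5, 9), (5, 14)]
Unfold 2 (reflect across v@8): 4 holes -> [(5, 1), (5, 6), (5, 9), (5, 14)]

Answer: 4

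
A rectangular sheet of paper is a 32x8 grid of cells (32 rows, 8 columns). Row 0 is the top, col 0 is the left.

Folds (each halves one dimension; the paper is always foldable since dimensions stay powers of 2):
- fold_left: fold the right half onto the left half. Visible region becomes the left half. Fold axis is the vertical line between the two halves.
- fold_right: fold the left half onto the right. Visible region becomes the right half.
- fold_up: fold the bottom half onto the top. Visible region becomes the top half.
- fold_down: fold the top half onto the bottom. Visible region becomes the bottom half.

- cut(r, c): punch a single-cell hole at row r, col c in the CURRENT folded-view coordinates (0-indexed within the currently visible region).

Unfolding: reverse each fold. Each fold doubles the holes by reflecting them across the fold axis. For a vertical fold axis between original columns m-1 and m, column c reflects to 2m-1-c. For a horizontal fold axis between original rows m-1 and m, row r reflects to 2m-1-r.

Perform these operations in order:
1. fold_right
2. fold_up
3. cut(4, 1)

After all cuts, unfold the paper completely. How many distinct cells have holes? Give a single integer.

Answer: 4

Derivation:
Op 1 fold_right: fold axis v@4; visible region now rows[0,32) x cols[4,8) = 32x4
Op 2 fold_up: fold axis h@16; visible region now rows[0,16) x cols[4,8) = 16x4
Op 3 cut(4, 1): punch at orig (4,5); cuts so far [(4, 5)]; region rows[0,16) x cols[4,8) = 16x4
Unfold 1 (reflect across h@16): 2 holes -> [(4, 5), (27, 5)]
Unfold 2 (reflect across v@4): 4 holes -> [(4, 2), (4, 5), (27, 2), (27, 5)]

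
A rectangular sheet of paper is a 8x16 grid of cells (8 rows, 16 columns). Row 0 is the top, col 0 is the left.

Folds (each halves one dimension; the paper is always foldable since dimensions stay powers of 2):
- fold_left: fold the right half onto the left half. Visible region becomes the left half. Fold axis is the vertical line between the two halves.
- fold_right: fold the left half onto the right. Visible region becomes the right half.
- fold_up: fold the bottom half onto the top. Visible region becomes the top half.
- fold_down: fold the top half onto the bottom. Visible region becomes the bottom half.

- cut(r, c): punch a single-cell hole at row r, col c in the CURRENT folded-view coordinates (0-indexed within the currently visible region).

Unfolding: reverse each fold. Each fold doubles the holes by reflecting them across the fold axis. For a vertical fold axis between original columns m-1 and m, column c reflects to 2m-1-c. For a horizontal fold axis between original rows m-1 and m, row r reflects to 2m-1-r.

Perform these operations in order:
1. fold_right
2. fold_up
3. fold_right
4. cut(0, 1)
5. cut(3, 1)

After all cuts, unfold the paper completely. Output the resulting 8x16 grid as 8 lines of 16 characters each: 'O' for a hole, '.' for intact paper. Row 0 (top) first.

Op 1 fold_right: fold axis v@8; visible region now rows[0,8) x cols[8,16) = 8x8
Op 2 fold_up: fold axis h@4; visible region now rows[0,4) x cols[8,16) = 4x8
Op 3 fold_right: fold axis v@12; visible region now rows[0,4) x cols[12,16) = 4x4
Op 4 cut(0, 1): punch at orig (0,13); cuts so far [(0, 13)]; region rows[0,4) x cols[12,16) = 4x4
Op 5 cut(3, 1): punch at orig (3,13); cuts so far [(0, 13), (3, 13)]; region rows[0,4) x cols[12,16) = 4x4
Unfold 1 (reflect across v@12): 4 holes -> [(0, 10), (0, 13), (3, 10), (3, 13)]
Unfold 2 (reflect across h@4): 8 holes -> [(0, 10), (0, 13), (3, 10), (3, 13), (4, 10), (4, 13), (7, 10), (7, 13)]
Unfold 3 (reflect across v@8): 16 holes -> [(0, 2), (0, 5), (0, 10), (0, 13), (3, 2), (3, 5), (3, 10), (3, 13), (4, 2), (4, 5), (4, 10), (4, 13), (7, 2), (7, 5), (7, 10), (7, 13)]

Answer: ..O..O....O..O..
................
................
..O..O....O..O..
..O..O....O..O..
................
................
..O..O....O..O..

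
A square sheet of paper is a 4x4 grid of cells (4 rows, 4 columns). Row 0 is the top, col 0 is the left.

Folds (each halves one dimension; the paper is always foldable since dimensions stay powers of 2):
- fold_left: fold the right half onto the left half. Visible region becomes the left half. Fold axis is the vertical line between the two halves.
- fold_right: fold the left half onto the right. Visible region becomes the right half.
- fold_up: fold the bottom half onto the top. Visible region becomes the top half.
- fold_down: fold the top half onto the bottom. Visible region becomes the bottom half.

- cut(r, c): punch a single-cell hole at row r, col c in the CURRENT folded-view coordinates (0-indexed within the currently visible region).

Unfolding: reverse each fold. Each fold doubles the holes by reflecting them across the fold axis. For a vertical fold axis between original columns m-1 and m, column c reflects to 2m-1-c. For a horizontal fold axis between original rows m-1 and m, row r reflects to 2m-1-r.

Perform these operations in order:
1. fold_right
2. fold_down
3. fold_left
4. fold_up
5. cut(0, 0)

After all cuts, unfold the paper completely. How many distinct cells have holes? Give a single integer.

Op 1 fold_right: fold axis v@2; visible region now rows[0,4) x cols[2,4) = 4x2
Op 2 fold_down: fold axis h@2; visible region now rows[2,4) x cols[2,4) = 2x2
Op 3 fold_left: fold axis v@3; visible region now rows[2,4) x cols[2,3) = 2x1
Op 4 fold_up: fold axis h@3; visible region now rows[2,3) x cols[2,3) = 1x1
Op 5 cut(0, 0): punch at orig (2,2); cuts so far [(2, 2)]; region rows[2,3) x cols[2,3) = 1x1
Unfold 1 (reflect across h@3): 2 holes -> [(2, 2), (3, 2)]
Unfold 2 (reflect across v@3): 4 holes -> [(2, 2), (2, 3), (3, 2), (3, 3)]
Unfold 3 (reflect across h@2): 8 holes -> [(0, 2), (0, 3), (1, 2), (1, 3), (2, 2), (2, 3), (3, 2), (3, 3)]
Unfold 4 (reflect across v@2): 16 holes -> [(0, 0), (0, 1), (0, 2), (0, 3), (1, 0), (1, 1), (1, 2), (1, 3), (2, 0), (2, 1), (2, 2), (2, 3), (3, 0), (3, 1), (3, 2), (3, 3)]

Answer: 16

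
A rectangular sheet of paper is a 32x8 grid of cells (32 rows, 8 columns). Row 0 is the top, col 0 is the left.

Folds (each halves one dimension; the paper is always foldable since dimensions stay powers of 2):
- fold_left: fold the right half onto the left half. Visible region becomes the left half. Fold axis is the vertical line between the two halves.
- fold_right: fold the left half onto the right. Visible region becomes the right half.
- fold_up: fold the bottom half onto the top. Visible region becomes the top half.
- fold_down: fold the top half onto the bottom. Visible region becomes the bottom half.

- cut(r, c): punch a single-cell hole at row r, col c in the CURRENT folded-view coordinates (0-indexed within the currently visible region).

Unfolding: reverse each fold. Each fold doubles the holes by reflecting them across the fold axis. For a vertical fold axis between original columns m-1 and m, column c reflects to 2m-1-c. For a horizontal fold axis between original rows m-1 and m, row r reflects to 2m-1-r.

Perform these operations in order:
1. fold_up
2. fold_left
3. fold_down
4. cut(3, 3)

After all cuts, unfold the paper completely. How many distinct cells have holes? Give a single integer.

Answer: 8

Derivation:
Op 1 fold_up: fold axis h@16; visible region now rows[0,16) x cols[0,8) = 16x8
Op 2 fold_left: fold axis v@4; visible region now rows[0,16) x cols[0,4) = 16x4
Op 3 fold_down: fold axis h@8; visible region now rows[8,16) x cols[0,4) = 8x4
Op 4 cut(3, 3): punch at orig (11,3); cuts so far [(11, 3)]; region rows[8,16) x cols[0,4) = 8x4
Unfold 1 (reflect across h@8): 2 holes -> [(4, 3), (11, 3)]
Unfold 2 (reflect across v@4): 4 holes -> [(4, 3), (4, 4), (11, 3), (11, 4)]
Unfold 3 (reflect across h@16): 8 holes -> [(4, 3), (4, 4), (11, 3), (11, 4), (20, 3), (20, 4), (27, 3), (27, 4)]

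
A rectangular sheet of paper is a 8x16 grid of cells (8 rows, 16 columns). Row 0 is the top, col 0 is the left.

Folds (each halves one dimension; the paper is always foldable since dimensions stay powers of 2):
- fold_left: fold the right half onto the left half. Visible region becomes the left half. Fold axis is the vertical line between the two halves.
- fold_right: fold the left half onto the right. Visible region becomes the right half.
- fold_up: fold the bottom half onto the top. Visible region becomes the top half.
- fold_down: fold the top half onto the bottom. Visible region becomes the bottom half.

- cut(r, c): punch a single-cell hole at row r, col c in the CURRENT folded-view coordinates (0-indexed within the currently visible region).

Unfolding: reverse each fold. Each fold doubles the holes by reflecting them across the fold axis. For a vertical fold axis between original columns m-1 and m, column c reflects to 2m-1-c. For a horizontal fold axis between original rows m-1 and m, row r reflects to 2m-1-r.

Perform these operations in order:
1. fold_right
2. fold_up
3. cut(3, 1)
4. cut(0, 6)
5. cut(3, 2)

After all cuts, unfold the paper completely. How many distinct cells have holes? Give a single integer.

Answer: 12

Derivation:
Op 1 fold_right: fold axis v@8; visible region now rows[0,8) x cols[8,16) = 8x8
Op 2 fold_up: fold axis h@4; visible region now rows[0,4) x cols[8,16) = 4x8
Op 3 cut(3, 1): punch at orig (3,9); cuts so far [(3, 9)]; region rows[0,4) x cols[8,16) = 4x8
Op 4 cut(0, 6): punch at orig (0,14); cuts so far [(0, 14), (3, 9)]; region rows[0,4) x cols[8,16) = 4x8
Op 5 cut(3, 2): punch at orig (3,10); cuts so far [(0, 14), (3, 9), (3, 10)]; region rows[0,4) x cols[8,16) = 4x8
Unfold 1 (reflect across h@4): 6 holes -> [(0, 14), (3, 9), (3, 10), (4, 9), (4, 10), (7, 14)]
Unfold 2 (reflect across v@8): 12 holes -> [(0, 1), (0, 14), (3, 5), (3, 6), (3, 9), (3, 10), (4, 5), (4, 6), (4, 9), (4, 10), (7, 1), (7, 14)]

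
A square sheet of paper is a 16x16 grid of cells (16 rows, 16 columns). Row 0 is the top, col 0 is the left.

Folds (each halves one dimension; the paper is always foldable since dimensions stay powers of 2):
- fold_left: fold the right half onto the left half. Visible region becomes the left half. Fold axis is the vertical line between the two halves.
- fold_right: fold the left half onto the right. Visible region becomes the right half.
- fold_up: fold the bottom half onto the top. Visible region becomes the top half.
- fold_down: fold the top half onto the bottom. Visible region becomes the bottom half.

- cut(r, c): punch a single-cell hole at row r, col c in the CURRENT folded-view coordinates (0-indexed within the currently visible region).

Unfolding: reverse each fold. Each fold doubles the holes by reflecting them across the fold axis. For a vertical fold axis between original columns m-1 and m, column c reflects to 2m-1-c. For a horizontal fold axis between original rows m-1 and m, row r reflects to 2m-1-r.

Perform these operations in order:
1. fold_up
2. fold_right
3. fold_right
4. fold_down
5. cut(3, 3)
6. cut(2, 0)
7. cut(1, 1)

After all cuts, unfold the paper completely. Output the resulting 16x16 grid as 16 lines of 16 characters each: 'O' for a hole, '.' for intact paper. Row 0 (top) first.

Answer: O......OO......O
...OO......OO...
..O..O....O..O..
................
................
..O..O....O..O..
...OO......OO...
O......OO......O
O......OO......O
...OO......OO...
..O..O....O..O..
................
................
..O..O....O..O..
...OO......OO...
O......OO......O

Derivation:
Op 1 fold_up: fold axis h@8; visible region now rows[0,8) x cols[0,16) = 8x16
Op 2 fold_right: fold axis v@8; visible region now rows[0,8) x cols[8,16) = 8x8
Op 3 fold_right: fold axis v@12; visible region now rows[0,8) x cols[12,16) = 8x4
Op 4 fold_down: fold axis h@4; visible region now rows[4,8) x cols[12,16) = 4x4
Op 5 cut(3, 3): punch at orig (7,15); cuts so far [(7, 15)]; region rows[4,8) x cols[12,16) = 4x4
Op 6 cut(2, 0): punch at orig (6,12); cuts so far [(6, 12), (7, 15)]; region rows[4,8) x cols[12,16) = 4x4
Op 7 cut(1, 1): punch at orig (5,13); cuts so far [(5, 13), (6, 12), (7, 15)]; region rows[4,8) x cols[12,16) = 4x4
Unfold 1 (reflect across h@4): 6 holes -> [(0, 15), (1, 12), (2, 13), (5, 13), (6, 12), (7, 15)]
Unfold 2 (reflect across v@12): 12 holes -> [(0, 8), (0, 15), (1, 11), (1, 12), (2, 10), (2, 13), (5, 10), (5, 13), (6, 11), (6, 12), (7, 8), (7, 15)]
Unfold 3 (reflect across v@8): 24 holes -> [(0, 0), (0, 7), (0, 8), (0, 15), (1, 3), (1, 4), (1, 11), (1, 12), (2, 2), (2, 5), (2, 10), (2, 13), (5, 2), (5, 5), (5, 10), (5, 13), (6, 3), (6, 4), (6, 11), (6, 12), (7, 0), (7, 7), (7, 8), (7, 15)]
Unfold 4 (reflect across h@8): 48 holes -> [(0, 0), (0, 7), (0, 8), (0, 15), (1, 3), (1, 4), (1, 11), (1, 12), (2, 2), (2, 5), (2, 10), (2, 13), (5, 2), (5, 5), (5, 10), (5, 13), (6, 3), (6, 4), (6, 11), (6, 12), (7, 0), (7, 7), (7, 8), (7, 15), (8, 0), (8, 7), (8, 8), (8, 15), (9, 3), (9, 4), (9, 11), (9, 12), (10, 2), (10, 5), (10, 10), (10, 13), (13, 2), (13, 5), (13, 10), (13, 13), (14, 3), (14, 4), (14, 11), (14, 12), (15, 0), (15, 7), (15, 8), (15, 15)]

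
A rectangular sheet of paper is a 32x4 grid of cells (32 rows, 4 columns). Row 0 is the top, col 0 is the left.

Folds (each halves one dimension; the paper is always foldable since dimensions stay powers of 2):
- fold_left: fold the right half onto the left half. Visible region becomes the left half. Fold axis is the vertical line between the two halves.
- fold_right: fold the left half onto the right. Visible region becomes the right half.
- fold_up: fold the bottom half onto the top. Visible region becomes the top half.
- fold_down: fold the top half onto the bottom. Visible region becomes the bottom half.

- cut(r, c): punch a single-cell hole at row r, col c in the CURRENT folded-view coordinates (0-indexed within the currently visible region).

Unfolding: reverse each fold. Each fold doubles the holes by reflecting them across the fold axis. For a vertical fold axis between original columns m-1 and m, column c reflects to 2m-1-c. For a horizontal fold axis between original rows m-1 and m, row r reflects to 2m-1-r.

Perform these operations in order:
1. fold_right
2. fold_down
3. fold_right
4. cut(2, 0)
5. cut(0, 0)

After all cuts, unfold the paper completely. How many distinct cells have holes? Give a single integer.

Op 1 fold_right: fold axis v@2; visible region now rows[0,32) x cols[2,4) = 32x2
Op 2 fold_down: fold axis h@16; visible region now rows[16,32) x cols[2,4) = 16x2
Op 3 fold_right: fold axis v@3; visible region now rows[16,32) x cols[3,4) = 16x1
Op 4 cut(2, 0): punch at orig (18,3); cuts so far [(18, 3)]; region rows[16,32) x cols[3,4) = 16x1
Op 5 cut(0, 0): punch at orig (16,3); cuts so far [(16, 3), (18, 3)]; region rows[16,32) x cols[3,4) = 16x1
Unfold 1 (reflect across v@3): 4 holes -> [(16, 2), (16, 3), (18, 2), (18, 3)]
Unfold 2 (reflect across h@16): 8 holes -> [(13, 2), (13, 3), (15, 2), (15, 3), (16, 2), (16, 3), (18, 2), (18, 3)]
Unfold 3 (reflect across v@2): 16 holes -> [(13, 0), (13, 1), (13, 2), (13, 3), (15, 0), (15, 1), (15, 2), (15, 3), (16, 0), (16, 1), (16, 2), (16, 3), (18, 0), (18, 1), (18, 2), (18, 3)]

Answer: 16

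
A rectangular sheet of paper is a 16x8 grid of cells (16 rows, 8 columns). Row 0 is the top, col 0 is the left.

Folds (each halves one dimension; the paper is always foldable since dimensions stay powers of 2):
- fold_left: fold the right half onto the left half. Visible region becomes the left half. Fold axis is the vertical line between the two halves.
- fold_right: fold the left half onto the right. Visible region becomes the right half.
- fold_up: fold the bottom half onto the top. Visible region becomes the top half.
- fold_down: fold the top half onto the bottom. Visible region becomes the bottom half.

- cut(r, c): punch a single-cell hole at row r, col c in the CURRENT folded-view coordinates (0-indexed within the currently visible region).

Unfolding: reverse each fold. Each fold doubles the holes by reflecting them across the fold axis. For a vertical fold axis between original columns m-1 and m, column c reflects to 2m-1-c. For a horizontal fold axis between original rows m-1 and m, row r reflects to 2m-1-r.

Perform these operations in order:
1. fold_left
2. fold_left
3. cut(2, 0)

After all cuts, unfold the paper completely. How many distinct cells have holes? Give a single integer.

Answer: 4

Derivation:
Op 1 fold_left: fold axis v@4; visible region now rows[0,16) x cols[0,4) = 16x4
Op 2 fold_left: fold axis v@2; visible region now rows[0,16) x cols[0,2) = 16x2
Op 3 cut(2, 0): punch at orig (2,0); cuts so far [(2, 0)]; region rows[0,16) x cols[0,2) = 16x2
Unfold 1 (reflect across v@2): 2 holes -> [(2, 0), (2, 3)]
Unfold 2 (reflect across v@4): 4 holes -> [(2, 0), (2, 3), (2, 4), (2, 7)]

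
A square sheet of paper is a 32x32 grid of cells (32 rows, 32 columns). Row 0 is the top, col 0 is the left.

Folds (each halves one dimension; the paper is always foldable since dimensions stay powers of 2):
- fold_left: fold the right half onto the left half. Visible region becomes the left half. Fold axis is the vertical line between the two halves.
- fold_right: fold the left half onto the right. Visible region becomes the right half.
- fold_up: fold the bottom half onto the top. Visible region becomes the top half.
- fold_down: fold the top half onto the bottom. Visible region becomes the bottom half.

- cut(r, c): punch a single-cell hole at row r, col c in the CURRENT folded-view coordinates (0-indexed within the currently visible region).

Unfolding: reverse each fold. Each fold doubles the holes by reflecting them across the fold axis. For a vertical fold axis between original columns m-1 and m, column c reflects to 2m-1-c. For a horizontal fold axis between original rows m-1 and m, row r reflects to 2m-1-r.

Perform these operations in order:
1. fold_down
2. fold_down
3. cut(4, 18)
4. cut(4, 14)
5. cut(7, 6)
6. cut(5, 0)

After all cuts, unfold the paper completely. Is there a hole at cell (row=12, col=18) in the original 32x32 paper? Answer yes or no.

Answer: yes

Derivation:
Op 1 fold_down: fold axis h@16; visible region now rows[16,32) x cols[0,32) = 16x32
Op 2 fold_down: fold axis h@24; visible region now rows[24,32) x cols[0,32) = 8x32
Op 3 cut(4, 18): punch at orig (28,18); cuts so far [(28, 18)]; region rows[24,32) x cols[0,32) = 8x32
Op 4 cut(4, 14): punch at orig (28,14); cuts so far [(28, 14), (28, 18)]; region rows[24,32) x cols[0,32) = 8x32
Op 5 cut(7, 6): punch at orig (31,6); cuts so far [(28, 14), (28, 18), (31, 6)]; region rows[24,32) x cols[0,32) = 8x32
Op 6 cut(5, 0): punch at orig (29,0); cuts so far [(28, 14), (28, 18), (29, 0), (31, 6)]; region rows[24,32) x cols[0,32) = 8x32
Unfold 1 (reflect across h@24): 8 holes -> [(16, 6), (18, 0), (19, 14), (19, 18), (28, 14), (28, 18), (29, 0), (31, 6)]
Unfold 2 (reflect across h@16): 16 holes -> [(0, 6), (2, 0), (3, 14), (3, 18), (12, 14), (12, 18), (13, 0), (15, 6), (16, 6), (18, 0), (19, 14), (19, 18), (28, 14), (28, 18), (29, 0), (31, 6)]
Holes: [(0, 6), (2, 0), (3, 14), (3, 18), (12, 14), (12, 18), (13, 0), (15, 6), (16, 6), (18, 0), (19, 14), (19, 18), (28, 14), (28, 18), (29, 0), (31, 6)]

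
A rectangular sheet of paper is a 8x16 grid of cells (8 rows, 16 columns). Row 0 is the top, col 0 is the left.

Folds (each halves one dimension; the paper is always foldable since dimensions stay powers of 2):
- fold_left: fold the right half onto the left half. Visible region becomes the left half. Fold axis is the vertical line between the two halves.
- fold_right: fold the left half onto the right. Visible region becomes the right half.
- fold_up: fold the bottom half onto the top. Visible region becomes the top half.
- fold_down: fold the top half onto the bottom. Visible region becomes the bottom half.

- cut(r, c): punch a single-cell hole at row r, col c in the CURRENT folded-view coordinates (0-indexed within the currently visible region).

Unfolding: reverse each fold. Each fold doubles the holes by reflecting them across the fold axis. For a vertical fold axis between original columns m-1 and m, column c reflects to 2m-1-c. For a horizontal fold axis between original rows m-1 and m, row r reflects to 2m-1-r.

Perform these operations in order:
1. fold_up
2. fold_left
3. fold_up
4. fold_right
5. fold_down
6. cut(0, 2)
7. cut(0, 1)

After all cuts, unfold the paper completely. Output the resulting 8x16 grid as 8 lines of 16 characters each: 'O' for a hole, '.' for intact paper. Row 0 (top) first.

Op 1 fold_up: fold axis h@4; visible region now rows[0,4) x cols[0,16) = 4x16
Op 2 fold_left: fold axis v@8; visible region now rows[0,4) x cols[0,8) = 4x8
Op 3 fold_up: fold axis h@2; visible region now rows[0,2) x cols[0,8) = 2x8
Op 4 fold_right: fold axis v@4; visible region now rows[0,2) x cols[4,8) = 2x4
Op 5 fold_down: fold axis h@1; visible region now rows[1,2) x cols[4,8) = 1x4
Op 6 cut(0, 2): punch at orig (1,6); cuts so far [(1, 6)]; region rows[1,2) x cols[4,8) = 1x4
Op 7 cut(0, 1): punch at orig (1,5); cuts so far [(1, 5), (1, 6)]; region rows[1,2) x cols[4,8) = 1x4
Unfold 1 (reflect across h@1): 4 holes -> [(0, 5), (0, 6), (1, 5), (1, 6)]
Unfold 2 (reflect across v@4): 8 holes -> [(0, 1), (0, 2), (0, 5), (0, 6), (1, 1), (1, 2), (1, 5), (1, 6)]
Unfold 3 (reflect across h@2): 16 holes -> [(0, 1), (0, 2), (0, 5), (0, 6), (1, 1), (1, 2), (1, 5), (1, 6), (2, 1), (2, 2), (2, 5), (2, 6), (3, 1), (3, 2), (3, 5), (3, 6)]
Unfold 4 (reflect across v@8): 32 holes -> [(0, 1), (0, 2), (0, 5), (0, 6), (0, 9), (0, 10), (0, 13), (0, 14), (1, 1), (1, 2), (1, 5), (1, 6), (1, 9), (1, 10), (1, 13), (1, 14), (2, 1), (2, 2), (2, 5), (2, 6), (2, 9), (2, 10), (2, 13), (2, 14), (3, 1), (3, 2), (3, 5), (3, 6), (3, 9), (3, 10), (3, 13), (3, 14)]
Unfold 5 (reflect across h@4): 64 holes -> [(0, 1), (0, 2), (0, 5), (0, 6), (0, 9), (0, 10), (0, 13), (0, 14), (1, 1), (1, 2), (1, 5), (1, 6), (1, 9), (1, 10), (1, 13), (1, 14), (2, 1), (2, 2), (2, 5), (2, 6), (2, 9), (2, 10), (2, 13), (2, 14), (3, 1), (3, 2), (3, 5), (3, 6), (3, 9), (3, 10), (3, 13), (3, 14), (4, 1), (4, 2), (4, 5), (4, 6), (4, 9), (4, 10), (4, 13), (4, 14), (5, 1), (5, 2), (5, 5), (5, 6), (5, 9), (5, 10), (5, 13), (5, 14), (6, 1), (6, 2), (6, 5), (6, 6), (6, 9), (6, 10), (6, 13), (6, 14), (7, 1), (7, 2), (7, 5), (7, 6), (7, 9), (7, 10), (7, 13), (7, 14)]

Answer: .OO..OO..OO..OO.
.OO..OO..OO..OO.
.OO..OO..OO..OO.
.OO..OO..OO..OO.
.OO..OO..OO..OO.
.OO..OO..OO..OO.
.OO..OO..OO..OO.
.OO..OO..OO..OO.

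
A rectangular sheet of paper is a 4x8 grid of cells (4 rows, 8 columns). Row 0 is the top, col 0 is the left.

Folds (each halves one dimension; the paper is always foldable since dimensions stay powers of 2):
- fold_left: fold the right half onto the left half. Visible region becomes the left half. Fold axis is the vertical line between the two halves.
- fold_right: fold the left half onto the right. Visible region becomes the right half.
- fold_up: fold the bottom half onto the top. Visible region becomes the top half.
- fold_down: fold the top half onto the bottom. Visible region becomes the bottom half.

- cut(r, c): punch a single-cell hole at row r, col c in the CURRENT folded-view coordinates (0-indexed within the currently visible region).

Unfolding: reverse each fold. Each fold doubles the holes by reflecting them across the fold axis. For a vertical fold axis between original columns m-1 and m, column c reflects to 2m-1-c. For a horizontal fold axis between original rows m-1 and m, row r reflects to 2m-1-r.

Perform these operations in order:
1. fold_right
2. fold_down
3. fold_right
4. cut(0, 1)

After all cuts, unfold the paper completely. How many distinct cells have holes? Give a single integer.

Op 1 fold_right: fold axis v@4; visible region now rows[0,4) x cols[4,8) = 4x4
Op 2 fold_down: fold axis h@2; visible region now rows[2,4) x cols[4,8) = 2x4
Op 3 fold_right: fold axis v@6; visible region now rows[2,4) x cols[6,8) = 2x2
Op 4 cut(0, 1): punch at orig (2,7); cuts so far [(2, 7)]; region rows[2,4) x cols[6,8) = 2x2
Unfold 1 (reflect across v@6): 2 holes -> [(2, 4), (2, 7)]
Unfold 2 (reflect across h@2): 4 holes -> [(1, 4), (1, 7), (2, 4), (2, 7)]
Unfold 3 (reflect across v@4): 8 holes -> [(1, 0), (1, 3), (1, 4), (1, 7), (2, 0), (2, 3), (2, 4), (2, 7)]

Answer: 8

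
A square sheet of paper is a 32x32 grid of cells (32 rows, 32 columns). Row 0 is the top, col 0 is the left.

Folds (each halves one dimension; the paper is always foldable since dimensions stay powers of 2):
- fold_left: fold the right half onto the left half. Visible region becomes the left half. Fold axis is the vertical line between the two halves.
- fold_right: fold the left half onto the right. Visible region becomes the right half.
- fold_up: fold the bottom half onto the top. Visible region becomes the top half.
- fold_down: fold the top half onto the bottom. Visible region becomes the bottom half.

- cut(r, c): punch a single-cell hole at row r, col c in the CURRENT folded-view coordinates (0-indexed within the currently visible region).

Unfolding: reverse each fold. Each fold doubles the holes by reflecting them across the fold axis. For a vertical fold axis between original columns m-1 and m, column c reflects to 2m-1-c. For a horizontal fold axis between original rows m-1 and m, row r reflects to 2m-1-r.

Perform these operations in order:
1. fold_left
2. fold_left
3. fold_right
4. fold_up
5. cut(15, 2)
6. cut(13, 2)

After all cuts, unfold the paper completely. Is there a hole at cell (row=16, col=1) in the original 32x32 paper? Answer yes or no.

Op 1 fold_left: fold axis v@16; visible region now rows[0,32) x cols[0,16) = 32x16
Op 2 fold_left: fold axis v@8; visible region now rows[0,32) x cols[0,8) = 32x8
Op 3 fold_right: fold axis v@4; visible region now rows[0,32) x cols[4,8) = 32x4
Op 4 fold_up: fold axis h@16; visible region now rows[0,16) x cols[4,8) = 16x4
Op 5 cut(15, 2): punch at orig (15,6); cuts so far [(15, 6)]; region rows[0,16) x cols[4,8) = 16x4
Op 6 cut(13, 2): punch at orig (13,6); cuts so far [(13, 6), (15, 6)]; region rows[0,16) x cols[4,8) = 16x4
Unfold 1 (reflect across h@16): 4 holes -> [(13, 6), (15, 6), (16, 6), (18, 6)]
Unfold 2 (reflect across v@4): 8 holes -> [(13, 1), (13, 6), (15, 1), (15, 6), (16, 1), (16, 6), (18, 1), (18, 6)]
Unfold 3 (reflect across v@8): 16 holes -> [(13, 1), (13, 6), (13, 9), (13, 14), (15, 1), (15, 6), (15, 9), (15, 14), (16, 1), (16, 6), (16, 9), (16, 14), (18, 1), (18, 6), (18, 9), (18, 14)]
Unfold 4 (reflect across v@16): 32 holes -> [(13, 1), (13, 6), (13, 9), (13, 14), (13, 17), (13, 22), (13, 25), (13, 30), (15, 1), (15, 6), (15, 9), (15, 14), (15, 17), (15, 22), (15, 25), (15, 30), (16, 1), (16, 6), (16, 9), (16, 14), (16, 17), (16, 22), (16, 25), (16, 30), (18, 1), (18, 6), (18, 9), (18, 14), (18, 17), (18, 22), (18, 25), (18, 30)]
Holes: [(13, 1), (13, 6), (13, 9), (13, 14), (13, 17), (13, 22), (13, 25), (13, 30), (15, 1), (15, 6), (15, 9), (15, 14), (15, 17), (15, 22), (15, 25), (15, 30), (16, 1), (16, 6), (16, 9), (16, 14), (16, 17), (16, 22), (16, 25), (16, 30), (18, 1), (18, 6), (18, 9), (18, 14), (18, 17), (18, 22), (18, 25), (18, 30)]

Answer: yes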